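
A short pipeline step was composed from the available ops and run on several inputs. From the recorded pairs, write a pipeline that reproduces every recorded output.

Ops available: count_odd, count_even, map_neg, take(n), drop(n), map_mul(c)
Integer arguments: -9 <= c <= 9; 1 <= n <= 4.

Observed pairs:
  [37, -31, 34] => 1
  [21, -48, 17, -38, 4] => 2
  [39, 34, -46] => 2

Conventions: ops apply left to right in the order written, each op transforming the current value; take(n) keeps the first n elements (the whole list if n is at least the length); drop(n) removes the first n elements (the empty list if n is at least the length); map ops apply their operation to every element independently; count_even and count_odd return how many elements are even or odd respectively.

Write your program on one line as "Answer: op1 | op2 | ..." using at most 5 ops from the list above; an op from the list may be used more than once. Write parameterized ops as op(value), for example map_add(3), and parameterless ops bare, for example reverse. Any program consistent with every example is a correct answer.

map_mul(-5) | take(4) | map_neg | count_even

Check, running the answer program on each example:
  [37, -31, 34] -> [-185, 155, -170] -> [-185, 155, -170] -> [185, -155, 170] -> 1
  [21, -48, 17, -38, 4] -> [-105, 240, -85, 190, -20] -> [-105, 240, -85, 190] -> [105, -240, 85, -190] -> 2
  [39, 34, -46] -> [-195, -170, 230] -> [-195, -170, 230] -> [195, 170, -230] -> 2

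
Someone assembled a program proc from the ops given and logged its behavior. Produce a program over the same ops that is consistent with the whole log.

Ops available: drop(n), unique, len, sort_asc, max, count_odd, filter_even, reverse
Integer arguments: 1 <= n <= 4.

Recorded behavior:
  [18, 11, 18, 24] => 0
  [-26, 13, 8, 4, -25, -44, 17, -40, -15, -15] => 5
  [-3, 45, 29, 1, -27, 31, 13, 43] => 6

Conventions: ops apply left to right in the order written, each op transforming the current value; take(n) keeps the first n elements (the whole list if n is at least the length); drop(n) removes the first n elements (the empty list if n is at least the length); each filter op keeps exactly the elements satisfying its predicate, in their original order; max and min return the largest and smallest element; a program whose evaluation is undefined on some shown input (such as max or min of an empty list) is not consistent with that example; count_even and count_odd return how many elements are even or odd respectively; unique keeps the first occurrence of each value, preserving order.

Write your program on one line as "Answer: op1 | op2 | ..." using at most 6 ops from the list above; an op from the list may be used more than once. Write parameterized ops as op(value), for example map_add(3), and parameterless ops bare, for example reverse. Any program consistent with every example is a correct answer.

reverse | sort_asc | drop(2) | reverse | count_odd

Check, running the answer program on each example:
  [18, 11, 18, 24] -> [24, 18, 11, 18] -> [11, 18, 18, 24] -> [18, 24] -> [24, 18] -> 0
  [-26, 13, 8, 4, -25, -44, 17, -40, -15, -15] -> [-15, -15, -40, 17, -44, -25, 4, 8, 13, -26] -> [-44, -40, -26, -25, -15, -15, 4, 8, 13, 17] -> [-26, -25, -15, -15, 4, 8, 13, 17] -> [17, 13, 8, 4, -15, -15, -25, -26] -> 5
  [-3, 45, 29, 1, -27, 31, 13, 43] -> [43, 13, 31, -27, 1, 29, 45, -3] -> [-27, -3, 1, 13, 29, 31, 43, 45] -> [1, 13, 29, 31, 43, 45] -> [45, 43, 31, 29, 13, 1] -> 6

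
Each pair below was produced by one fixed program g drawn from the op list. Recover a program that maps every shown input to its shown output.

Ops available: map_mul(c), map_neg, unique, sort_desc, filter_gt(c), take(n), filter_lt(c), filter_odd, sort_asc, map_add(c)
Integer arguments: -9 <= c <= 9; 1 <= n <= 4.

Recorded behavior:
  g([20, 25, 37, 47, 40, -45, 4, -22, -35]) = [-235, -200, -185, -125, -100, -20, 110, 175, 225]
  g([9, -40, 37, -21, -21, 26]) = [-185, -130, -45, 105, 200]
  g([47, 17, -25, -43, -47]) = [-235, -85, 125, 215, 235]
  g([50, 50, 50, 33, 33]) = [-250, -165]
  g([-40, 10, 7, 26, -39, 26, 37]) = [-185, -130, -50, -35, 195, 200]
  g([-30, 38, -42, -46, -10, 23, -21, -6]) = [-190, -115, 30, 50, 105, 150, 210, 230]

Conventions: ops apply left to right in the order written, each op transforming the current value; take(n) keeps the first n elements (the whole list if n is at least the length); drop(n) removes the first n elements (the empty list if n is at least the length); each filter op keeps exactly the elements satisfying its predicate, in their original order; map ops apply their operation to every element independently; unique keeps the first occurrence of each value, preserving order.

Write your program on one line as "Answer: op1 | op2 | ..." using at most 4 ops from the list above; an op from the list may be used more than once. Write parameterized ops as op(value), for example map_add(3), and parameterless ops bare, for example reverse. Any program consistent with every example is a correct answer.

unique | map_mul(-5) | sort_desc | sort_asc

Check, running the answer program on each example:
  [20, 25, 37, 47, 40, -45, 4, -22, -35] -> [20, 25, 37, 47, 40, -45, 4, -22, -35] -> [-100, -125, -185, -235, -200, 225, -20, 110, 175] -> [225, 175, 110, -20, -100, -125, -185, -200, -235] -> [-235, -200, -185, -125, -100, -20, 110, 175, 225]
  [9, -40, 37, -21, -21, 26] -> [9, -40, 37, -21, 26] -> [-45, 200, -185, 105, -130] -> [200, 105, -45, -130, -185] -> [-185, -130, -45, 105, 200]
  [47, 17, -25, -43, -47] -> [47, 17, -25, -43, -47] -> [-235, -85, 125, 215, 235] -> [235, 215, 125, -85, -235] -> [-235, -85, 125, 215, 235]
  [50, 50, 50, 33, 33] -> [50, 33] -> [-250, -165] -> [-165, -250] -> [-250, -165]
  [-40, 10, 7, 26, -39, 26, 37] -> [-40, 10, 7, 26, -39, 37] -> [200, -50, -35, -130, 195, -185] -> [200, 195, -35, -50, -130, -185] -> [-185, -130, -50, -35, 195, 200]
  [-30, 38, -42, -46, -10, 23, -21, -6] -> [-30, 38, -42, -46, -10, 23, -21, -6] -> [150, -190, 210, 230, 50, -115, 105, 30] -> [230, 210, 150, 105, 50, 30, -115, -190] -> [-190, -115, 30, 50, 105, 150, 210, 230]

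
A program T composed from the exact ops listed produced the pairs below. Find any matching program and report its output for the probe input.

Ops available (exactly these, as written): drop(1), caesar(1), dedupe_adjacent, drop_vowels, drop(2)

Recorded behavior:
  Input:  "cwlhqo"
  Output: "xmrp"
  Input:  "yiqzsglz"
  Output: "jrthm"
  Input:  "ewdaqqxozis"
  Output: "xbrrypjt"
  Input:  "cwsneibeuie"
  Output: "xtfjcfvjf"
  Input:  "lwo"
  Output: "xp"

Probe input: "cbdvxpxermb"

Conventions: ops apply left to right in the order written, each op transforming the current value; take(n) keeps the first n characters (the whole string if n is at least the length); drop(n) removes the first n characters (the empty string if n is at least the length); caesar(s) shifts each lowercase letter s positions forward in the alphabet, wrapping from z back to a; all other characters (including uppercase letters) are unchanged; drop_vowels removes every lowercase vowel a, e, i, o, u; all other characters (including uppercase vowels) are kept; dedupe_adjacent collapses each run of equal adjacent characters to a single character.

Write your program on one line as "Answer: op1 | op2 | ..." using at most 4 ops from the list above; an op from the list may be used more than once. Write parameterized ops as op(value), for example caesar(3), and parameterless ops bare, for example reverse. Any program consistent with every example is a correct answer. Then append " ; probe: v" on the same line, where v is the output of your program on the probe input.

drop(1) | caesar(1) | drop_vowels ; probe: "cwyqyfsnc"

Check, running the answer program on each example:
  "cwlhqo" -> "wlhqo" -> "xmirp" -> "xmrp"
  "yiqzsglz" -> "iqzsglz" -> "jrathma" -> "jrthm"
  "ewdaqqxozis" -> "wdaqqxozis" -> "xebrrypajt" -> "xbrrypjt"
  "cwsneibeuie" -> "wsneibeuie" -> "xtofjcfvjf" -> "xtfjcfvjf"
  "lwo" -> "wo" -> "xp" -> "xp"
  probe: "cbdvxpxermb" -> "bdvxpxermb" -> "cewyqyfsnc" -> "cwyqyfsnc"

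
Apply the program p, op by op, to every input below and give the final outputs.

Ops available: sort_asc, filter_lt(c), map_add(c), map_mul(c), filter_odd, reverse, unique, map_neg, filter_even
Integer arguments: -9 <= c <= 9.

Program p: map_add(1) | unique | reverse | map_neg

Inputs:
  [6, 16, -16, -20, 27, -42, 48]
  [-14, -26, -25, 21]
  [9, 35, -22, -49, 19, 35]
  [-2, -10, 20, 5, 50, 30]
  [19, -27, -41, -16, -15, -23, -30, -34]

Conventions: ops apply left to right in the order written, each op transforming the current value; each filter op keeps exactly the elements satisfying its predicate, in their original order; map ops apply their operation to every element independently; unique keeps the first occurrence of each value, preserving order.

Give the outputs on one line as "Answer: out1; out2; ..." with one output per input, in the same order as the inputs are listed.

Execution, op by op:
  [6, 16, -16, -20, 27, -42, 48] -> [7, 17, -15, -19, 28, -41, 49] -> [7, 17, -15, -19, 28, -41, 49] -> [49, -41, 28, -19, -15, 17, 7] -> [-49, 41, -28, 19, 15, -17, -7]
  [-14, -26, -25, 21] -> [-13, -25, -24, 22] -> [-13, -25, -24, 22] -> [22, -24, -25, -13] -> [-22, 24, 25, 13]
  [9, 35, -22, -49, 19, 35] -> [10, 36, -21, -48, 20, 36] -> [10, 36, -21, -48, 20] -> [20, -48, -21, 36, 10] -> [-20, 48, 21, -36, -10]
  [-2, -10, 20, 5, 50, 30] -> [-1, -9, 21, 6, 51, 31] -> [-1, -9, 21, 6, 51, 31] -> [31, 51, 6, 21, -9, -1] -> [-31, -51, -6, -21, 9, 1]
  [19, -27, -41, -16, -15, -23, -30, -34] -> [20, -26, -40, -15, -14, -22, -29, -33] -> [20, -26, -40, -15, -14, -22, -29, -33] -> [-33, -29, -22, -14, -15, -40, -26, 20] -> [33, 29, 22, 14, 15, 40, 26, -20]

[-49, 41, -28, 19, 15, -17, -7]; [-22, 24, 25, 13]; [-20, 48, 21, -36, -10]; [-31, -51, -6, -21, 9, 1]; [33, 29, 22, 14, 15, 40, 26, -20]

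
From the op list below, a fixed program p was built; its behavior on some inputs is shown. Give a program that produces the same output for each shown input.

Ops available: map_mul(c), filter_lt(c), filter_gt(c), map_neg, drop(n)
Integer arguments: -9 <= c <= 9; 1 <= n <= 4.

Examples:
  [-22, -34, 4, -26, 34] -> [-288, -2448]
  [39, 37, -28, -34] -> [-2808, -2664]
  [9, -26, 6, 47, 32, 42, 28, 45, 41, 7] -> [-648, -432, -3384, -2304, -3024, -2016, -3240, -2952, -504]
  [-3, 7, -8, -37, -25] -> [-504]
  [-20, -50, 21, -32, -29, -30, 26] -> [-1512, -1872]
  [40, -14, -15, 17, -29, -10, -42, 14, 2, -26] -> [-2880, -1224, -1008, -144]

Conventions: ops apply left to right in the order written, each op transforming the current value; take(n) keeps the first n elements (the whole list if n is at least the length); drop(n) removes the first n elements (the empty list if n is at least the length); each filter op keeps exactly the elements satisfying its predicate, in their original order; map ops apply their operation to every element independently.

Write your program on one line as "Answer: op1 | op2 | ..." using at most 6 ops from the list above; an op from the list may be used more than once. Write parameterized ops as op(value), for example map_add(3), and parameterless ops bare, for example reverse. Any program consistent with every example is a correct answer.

map_neg | map_mul(9) | map_neg | map_mul(-8) | filter_lt(-1)

Check, running the answer program on each example:
  [-22, -34, 4, -26, 34] -> [22, 34, -4, 26, -34] -> [198, 306, -36, 234, -306] -> [-198, -306, 36, -234, 306] -> [1584, 2448, -288, 1872, -2448] -> [-288, -2448]
  [39, 37, -28, -34] -> [-39, -37, 28, 34] -> [-351, -333, 252, 306] -> [351, 333, -252, -306] -> [-2808, -2664, 2016, 2448] -> [-2808, -2664]
  [9, -26, 6, 47, 32, 42, 28, 45, 41, 7] -> [-9, 26, -6, -47, -32, -42, -28, -45, -41, -7] -> [-81, 234, -54, -423, -288, -378, -252, -405, -369, -63] -> [81, -234, 54, 423, 288, 378, 252, 405, 369, 63] -> [-648, 1872, -432, -3384, -2304, -3024, -2016, -3240, -2952, -504] -> [-648, -432, -3384, -2304, -3024, -2016, -3240, -2952, -504]
  [-3, 7, -8, -37, -25] -> [3, -7, 8, 37, 25] -> [27, -63, 72, 333, 225] -> [-27, 63, -72, -333, -225] -> [216, -504, 576, 2664, 1800] -> [-504]
  [-20, -50, 21, -32, -29, -30, 26] -> [20, 50, -21, 32, 29, 30, -26] -> [180, 450, -189, 288, 261, 270, -234] -> [-180, -450, 189, -288, -261, -270, 234] -> [1440, 3600, -1512, 2304, 2088, 2160, -1872] -> [-1512, -1872]
  [40, -14, -15, 17, -29, -10, -42, 14, 2, -26] -> [-40, 14, 15, -17, 29, 10, 42, -14, -2, 26] -> [-360, 126, 135, -153, 261, 90, 378, -126, -18, 234] -> [360, -126, -135, 153, -261, -90, -378, 126, 18, -234] -> [-2880, 1008, 1080, -1224, 2088, 720, 3024, -1008, -144, 1872] -> [-2880, -1224, -1008, -144]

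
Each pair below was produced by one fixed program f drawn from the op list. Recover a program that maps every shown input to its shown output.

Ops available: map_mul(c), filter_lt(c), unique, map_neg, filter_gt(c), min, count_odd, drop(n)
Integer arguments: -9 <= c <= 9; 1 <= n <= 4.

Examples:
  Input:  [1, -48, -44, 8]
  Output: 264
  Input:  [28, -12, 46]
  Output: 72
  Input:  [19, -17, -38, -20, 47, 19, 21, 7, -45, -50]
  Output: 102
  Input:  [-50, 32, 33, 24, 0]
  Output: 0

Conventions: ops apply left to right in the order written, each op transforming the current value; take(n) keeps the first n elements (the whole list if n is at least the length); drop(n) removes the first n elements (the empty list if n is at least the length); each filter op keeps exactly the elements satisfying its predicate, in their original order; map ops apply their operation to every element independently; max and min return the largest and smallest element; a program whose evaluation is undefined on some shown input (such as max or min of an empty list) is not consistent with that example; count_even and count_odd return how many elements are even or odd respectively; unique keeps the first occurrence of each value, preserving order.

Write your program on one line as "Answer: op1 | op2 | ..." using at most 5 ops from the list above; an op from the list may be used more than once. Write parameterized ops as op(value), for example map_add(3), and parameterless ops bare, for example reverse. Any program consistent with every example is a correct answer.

map_neg | map_mul(6) | filter_gt(-2) | min

Check, running the answer program on each example:
  [1, -48, -44, 8] -> [-1, 48, 44, -8] -> [-6, 288, 264, -48] -> [288, 264] -> 264
  [28, -12, 46] -> [-28, 12, -46] -> [-168, 72, -276] -> [72] -> 72
  [19, -17, -38, -20, 47, 19, 21, 7, -45, -50] -> [-19, 17, 38, 20, -47, -19, -21, -7, 45, 50] -> [-114, 102, 228, 120, -282, -114, -126, -42, 270, 300] -> [102, 228, 120, 270, 300] -> 102
  [-50, 32, 33, 24, 0] -> [50, -32, -33, -24, 0] -> [300, -192, -198, -144, 0] -> [300, 0] -> 0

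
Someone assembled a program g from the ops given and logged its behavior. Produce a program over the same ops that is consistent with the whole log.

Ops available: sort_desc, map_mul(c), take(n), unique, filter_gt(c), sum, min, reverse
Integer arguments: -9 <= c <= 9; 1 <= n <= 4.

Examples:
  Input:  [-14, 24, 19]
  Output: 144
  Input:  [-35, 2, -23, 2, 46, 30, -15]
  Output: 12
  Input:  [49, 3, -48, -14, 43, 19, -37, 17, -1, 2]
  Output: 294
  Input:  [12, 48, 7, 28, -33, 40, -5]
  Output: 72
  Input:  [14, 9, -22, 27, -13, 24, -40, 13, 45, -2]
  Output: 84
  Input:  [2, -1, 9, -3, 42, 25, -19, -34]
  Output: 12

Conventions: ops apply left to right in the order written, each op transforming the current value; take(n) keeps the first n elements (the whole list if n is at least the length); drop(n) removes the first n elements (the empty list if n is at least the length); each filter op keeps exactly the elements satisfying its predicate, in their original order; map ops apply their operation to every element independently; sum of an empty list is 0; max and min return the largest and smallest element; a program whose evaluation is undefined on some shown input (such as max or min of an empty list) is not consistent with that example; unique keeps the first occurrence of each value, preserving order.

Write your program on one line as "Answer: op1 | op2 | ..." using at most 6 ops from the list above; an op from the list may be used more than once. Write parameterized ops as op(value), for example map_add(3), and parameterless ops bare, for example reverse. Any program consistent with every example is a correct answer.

filter_gt(-6) | map_mul(6) | filter_gt(7) | take(1) | min

Check, running the answer program on each example:
  [-14, 24, 19] -> [24, 19] -> [144, 114] -> [144, 114] -> [144] -> 144
  [-35, 2, -23, 2, 46, 30, -15] -> [2, 2, 46, 30] -> [12, 12, 276, 180] -> [12, 12, 276, 180] -> [12] -> 12
  [49, 3, -48, -14, 43, 19, -37, 17, -1, 2] -> [49, 3, 43, 19, 17, -1, 2] -> [294, 18, 258, 114, 102, -6, 12] -> [294, 18, 258, 114, 102, 12] -> [294] -> 294
  [12, 48, 7, 28, -33, 40, -5] -> [12, 48, 7, 28, 40, -5] -> [72, 288, 42, 168, 240, -30] -> [72, 288, 42, 168, 240] -> [72] -> 72
  [14, 9, -22, 27, -13, 24, -40, 13, 45, -2] -> [14, 9, 27, 24, 13, 45, -2] -> [84, 54, 162, 144, 78, 270, -12] -> [84, 54, 162, 144, 78, 270] -> [84] -> 84
  [2, -1, 9, -3, 42, 25, -19, -34] -> [2, -1, 9, -3, 42, 25] -> [12, -6, 54, -18, 252, 150] -> [12, 54, 252, 150] -> [12] -> 12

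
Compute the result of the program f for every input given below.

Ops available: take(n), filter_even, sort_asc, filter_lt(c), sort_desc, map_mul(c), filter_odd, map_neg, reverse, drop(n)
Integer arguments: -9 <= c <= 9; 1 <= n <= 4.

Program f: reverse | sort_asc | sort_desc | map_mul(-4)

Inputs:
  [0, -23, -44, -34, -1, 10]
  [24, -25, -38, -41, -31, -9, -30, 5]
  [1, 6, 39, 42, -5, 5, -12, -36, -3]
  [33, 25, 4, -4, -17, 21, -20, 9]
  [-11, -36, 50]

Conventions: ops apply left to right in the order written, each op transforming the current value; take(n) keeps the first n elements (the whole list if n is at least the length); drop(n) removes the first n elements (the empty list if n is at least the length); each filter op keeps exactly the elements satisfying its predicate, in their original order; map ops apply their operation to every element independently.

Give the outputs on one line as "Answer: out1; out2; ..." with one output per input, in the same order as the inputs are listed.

Execution, op by op:
  [0, -23, -44, -34, -1, 10] -> [10, -1, -34, -44, -23, 0] -> [-44, -34, -23, -1, 0, 10] -> [10, 0, -1, -23, -34, -44] -> [-40, 0, 4, 92, 136, 176]
  [24, -25, -38, -41, -31, -9, -30, 5] -> [5, -30, -9, -31, -41, -38, -25, 24] -> [-41, -38, -31, -30, -25, -9, 5, 24] -> [24, 5, -9, -25, -30, -31, -38, -41] -> [-96, -20, 36, 100, 120, 124, 152, 164]
  [1, 6, 39, 42, -5, 5, -12, -36, -3] -> [-3, -36, -12, 5, -5, 42, 39, 6, 1] -> [-36, -12, -5, -3, 1, 5, 6, 39, 42] -> [42, 39, 6, 5, 1, -3, -5, -12, -36] -> [-168, -156, -24, -20, -4, 12, 20, 48, 144]
  [33, 25, 4, -4, -17, 21, -20, 9] -> [9, -20, 21, -17, -4, 4, 25, 33] -> [-20, -17, -4, 4, 9, 21, 25, 33] -> [33, 25, 21, 9, 4, -4, -17, -20] -> [-132, -100, -84, -36, -16, 16, 68, 80]
  [-11, -36, 50] -> [50, -36, -11] -> [-36, -11, 50] -> [50, -11, -36] -> [-200, 44, 144]

[-40, 0, 4, 92, 136, 176]; [-96, -20, 36, 100, 120, 124, 152, 164]; [-168, -156, -24, -20, -4, 12, 20, 48, 144]; [-132, -100, -84, -36, -16, 16, 68, 80]; [-200, 44, 144]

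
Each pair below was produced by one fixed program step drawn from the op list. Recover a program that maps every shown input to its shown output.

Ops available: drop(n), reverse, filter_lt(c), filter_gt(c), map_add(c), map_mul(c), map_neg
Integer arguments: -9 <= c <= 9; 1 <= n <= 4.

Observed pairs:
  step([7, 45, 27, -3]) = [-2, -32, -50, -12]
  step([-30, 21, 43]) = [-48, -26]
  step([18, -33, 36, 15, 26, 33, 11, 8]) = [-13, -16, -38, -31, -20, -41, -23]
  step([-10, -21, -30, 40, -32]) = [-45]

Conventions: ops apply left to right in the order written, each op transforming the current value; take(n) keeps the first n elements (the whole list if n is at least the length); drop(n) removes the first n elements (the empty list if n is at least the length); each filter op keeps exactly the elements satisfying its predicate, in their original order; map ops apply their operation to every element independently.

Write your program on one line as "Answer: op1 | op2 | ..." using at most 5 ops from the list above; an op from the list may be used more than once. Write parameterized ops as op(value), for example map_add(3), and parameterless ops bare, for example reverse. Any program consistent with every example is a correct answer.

filter_gt(-6) | reverse | map_neg | map_add(-5)

Check, running the answer program on each example:
  [7, 45, 27, -3] -> [7, 45, 27, -3] -> [-3, 27, 45, 7] -> [3, -27, -45, -7] -> [-2, -32, -50, -12]
  [-30, 21, 43] -> [21, 43] -> [43, 21] -> [-43, -21] -> [-48, -26]
  [18, -33, 36, 15, 26, 33, 11, 8] -> [18, 36, 15, 26, 33, 11, 8] -> [8, 11, 33, 26, 15, 36, 18] -> [-8, -11, -33, -26, -15, -36, -18] -> [-13, -16, -38, -31, -20, -41, -23]
  [-10, -21, -30, 40, -32] -> [40] -> [40] -> [-40] -> [-45]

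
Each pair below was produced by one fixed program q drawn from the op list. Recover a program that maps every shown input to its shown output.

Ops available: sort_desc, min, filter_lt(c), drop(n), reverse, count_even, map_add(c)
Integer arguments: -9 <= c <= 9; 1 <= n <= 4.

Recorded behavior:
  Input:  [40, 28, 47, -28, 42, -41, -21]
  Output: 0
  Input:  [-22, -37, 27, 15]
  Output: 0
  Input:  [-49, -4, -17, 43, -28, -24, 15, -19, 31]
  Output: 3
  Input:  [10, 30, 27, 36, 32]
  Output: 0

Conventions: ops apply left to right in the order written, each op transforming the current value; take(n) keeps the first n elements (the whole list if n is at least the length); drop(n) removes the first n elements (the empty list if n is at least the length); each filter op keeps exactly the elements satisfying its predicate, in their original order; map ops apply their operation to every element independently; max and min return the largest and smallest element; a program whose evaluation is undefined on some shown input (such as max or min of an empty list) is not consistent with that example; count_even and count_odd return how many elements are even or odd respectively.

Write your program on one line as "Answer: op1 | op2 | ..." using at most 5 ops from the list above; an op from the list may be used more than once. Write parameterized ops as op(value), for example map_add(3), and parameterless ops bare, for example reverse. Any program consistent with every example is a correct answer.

filter_lt(6) | drop(1) | map_add(-6) | count_even

Check, running the answer program on each example:
  [40, 28, 47, -28, 42, -41, -21] -> [-28, -41, -21] -> [-41, -21] -> [-47, -27] -> 0
  [-22, -37, 27, 15] -> [-22, -37] -> [-37] -> [-43] -> 0
  [-49, -4, -17, 43, -28, -24, 15, -19, 31] -> [-49, -4, -17, -28, -24, -19] -> [-4, -17, -28, -24, -19] -> [-10, -23, -34, -30, -25] -> 3
  [10, 30, 27, 36, 32] -> [] -> [] -> [] -> 0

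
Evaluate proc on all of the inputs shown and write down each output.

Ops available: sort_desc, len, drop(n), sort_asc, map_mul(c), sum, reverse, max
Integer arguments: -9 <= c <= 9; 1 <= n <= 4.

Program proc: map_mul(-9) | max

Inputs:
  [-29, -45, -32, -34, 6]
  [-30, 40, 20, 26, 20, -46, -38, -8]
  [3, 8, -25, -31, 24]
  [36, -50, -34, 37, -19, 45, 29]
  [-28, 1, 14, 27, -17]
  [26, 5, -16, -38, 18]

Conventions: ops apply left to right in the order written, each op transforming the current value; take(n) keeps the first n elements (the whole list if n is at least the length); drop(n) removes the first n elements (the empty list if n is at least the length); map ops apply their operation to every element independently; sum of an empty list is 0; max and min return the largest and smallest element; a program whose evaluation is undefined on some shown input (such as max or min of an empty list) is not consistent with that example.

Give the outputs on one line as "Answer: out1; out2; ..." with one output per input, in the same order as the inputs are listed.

405; 414; 279; 450; 252; 342

Execution, op by op:
  [-29, -45, -32, -34, 6] -> [261, 405, 288, 306, -54] -> 405
  [-30, 40, 20, 26, 20, -46, -38, -8] -> [270, -360, -180, -234, -180, 414, 342, 72] -> 414
  [3, 8, -25, -31, 24] -> [-27, -72, 225, 279, -216] -> 279
  [36, -50, -34, 37, -19, 45, 29] -> [-324, 450, 306, -333, 171, -405, -261] -> 450
  [-28, 1, 14, 27, -17] -> [252, -9, -126, -243, 153] -> 252
  [26, 5, -16, -38, 18] -> [-234, -45, 144, 342, -162] -> 342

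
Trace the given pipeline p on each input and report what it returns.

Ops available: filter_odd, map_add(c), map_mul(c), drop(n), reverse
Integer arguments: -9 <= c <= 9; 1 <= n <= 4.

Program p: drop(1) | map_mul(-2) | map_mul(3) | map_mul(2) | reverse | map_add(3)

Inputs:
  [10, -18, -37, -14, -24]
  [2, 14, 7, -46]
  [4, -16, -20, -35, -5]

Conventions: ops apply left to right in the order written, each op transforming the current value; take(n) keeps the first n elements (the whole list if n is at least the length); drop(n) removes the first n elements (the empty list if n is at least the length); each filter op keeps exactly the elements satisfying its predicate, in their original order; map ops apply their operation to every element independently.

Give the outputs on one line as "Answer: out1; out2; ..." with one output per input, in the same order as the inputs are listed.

Execution, op by op:
  [10, -18, -37, -14, -24] -> [-18, -37, -14, -24] -> [36, 74, 28, 48] -> [108, 222, 84, 144] -> [216, 444, 168, 288] -> [288, 168, 444, 216] -> [291, 171, 447, 219]
  [2, 14, 7, -46] -> [14, 7, -46] -> [-28, -14, 92] -> [-84, -42, 276] -> [-168, -84, 552] -> [552, -84, -168] -> [555, -81, -165]
  [4, -16, -20, -35, -5] -> [-16, -20, -35, -5] -> [32, 40, 70, 10] -> [96, 120, 210, 30] -> [192, 240, 420, 60] -> [60, 420, 240, 192] -> [63, 423, 243, 195]

[291, 171, 447, 219]; [555, -81, -165]; [63, 423, 243, 195]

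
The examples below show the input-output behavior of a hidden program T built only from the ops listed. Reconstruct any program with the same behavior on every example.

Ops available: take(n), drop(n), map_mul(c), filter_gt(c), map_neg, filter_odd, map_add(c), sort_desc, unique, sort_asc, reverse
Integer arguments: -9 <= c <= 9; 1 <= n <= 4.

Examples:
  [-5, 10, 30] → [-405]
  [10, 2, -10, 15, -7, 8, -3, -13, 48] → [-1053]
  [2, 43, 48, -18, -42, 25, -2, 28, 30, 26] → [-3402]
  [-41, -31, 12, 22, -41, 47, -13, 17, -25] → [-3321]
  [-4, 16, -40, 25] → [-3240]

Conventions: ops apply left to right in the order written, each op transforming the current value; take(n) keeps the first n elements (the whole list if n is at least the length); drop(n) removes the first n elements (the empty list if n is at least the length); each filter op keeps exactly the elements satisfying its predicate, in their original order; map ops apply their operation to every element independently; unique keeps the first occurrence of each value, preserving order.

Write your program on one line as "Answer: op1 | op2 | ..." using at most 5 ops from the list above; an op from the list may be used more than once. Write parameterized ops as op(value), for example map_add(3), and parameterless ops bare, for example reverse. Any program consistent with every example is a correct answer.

sort_asc | map_mul(-9) | map_mul(-9) | take(1)

Check, running the answer program on each example:
  [-5, 10, 30] -> [-5, 10, 30] -> [45, -90, -270] -> [-405, 810, 2430] -> [-405]
  [10, 2, -10, 15, -7, 8, -3, -13, 48] -> [-13, -10, -7, -3, 2, 8, 10, 15, 48] -> [117, 90, 63, 27, -18, -72, -90, -135, -432] -> [-1053, -810, -567, -243, 162, 648, 810, 1215, 3888] -> [-1053]
  [2, 43, 48, -18, -42, 25, -2, 28, 30, 26] -> [-42, -18, -2, 2, 25, 26, 28, 30, 43, 48] -> [378, 162, 18, -18, -225, -234, -252, -270, -387, -432] -> [-3402, -1458, -162, 162, 2025, 2106, 2268, 2430, 3483, 3888] -> [-3402]
  [-41, -31, 12, 22, -41, 47, -13, 17, -25] -> [-41, -41, -31, -25, -13, 12, 17, 22, 47] -> [369, 369, 279, 225, 117, -108, -153, -198, -423] -> [-3321, -3321, -2511, -2025, -1053, 972, 1377, 1782, 3807] -> [-3321]
  [-4, 16, -40, 25] -> [-40, -4, 16, 25] -> [360, 36, -144, -225] -> [-3240, -324, 1296, 2025] -> [-3240]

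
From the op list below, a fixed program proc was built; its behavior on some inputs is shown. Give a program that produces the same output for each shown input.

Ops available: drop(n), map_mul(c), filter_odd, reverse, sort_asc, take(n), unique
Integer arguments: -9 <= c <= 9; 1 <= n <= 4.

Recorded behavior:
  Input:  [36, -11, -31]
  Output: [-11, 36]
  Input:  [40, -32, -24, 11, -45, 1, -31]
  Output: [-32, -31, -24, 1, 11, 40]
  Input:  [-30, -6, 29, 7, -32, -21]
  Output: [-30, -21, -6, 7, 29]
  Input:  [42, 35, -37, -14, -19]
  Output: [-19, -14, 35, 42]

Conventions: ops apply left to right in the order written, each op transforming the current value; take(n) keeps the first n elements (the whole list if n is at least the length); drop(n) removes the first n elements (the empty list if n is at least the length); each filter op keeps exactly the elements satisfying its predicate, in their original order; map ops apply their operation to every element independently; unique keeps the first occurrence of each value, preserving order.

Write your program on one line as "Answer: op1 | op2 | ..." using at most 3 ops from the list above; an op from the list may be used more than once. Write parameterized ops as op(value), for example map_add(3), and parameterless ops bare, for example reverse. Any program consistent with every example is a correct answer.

sort_asc | drop(1)

Check, running the answer program on each example:
  [36, -11, -31] -> [-31, -11, 36] -> [-11, 36]
  [40, -32, -24, 11, -45, 1, -31] -> [-45, -32, -31, -24, 1, 11, 40] -> [-32, -31, -24, 1, 11, 40]
  [-30, -6, 29, 7, -32, -21] -> [-32, -30, -21, -6, 7, 29] -> [-30, -21, -6, 7, 29]
  [42, 35, -37, -14, -19] -> [-37, -19, -14, 35, 42] -> [-19, -14, 35, 42]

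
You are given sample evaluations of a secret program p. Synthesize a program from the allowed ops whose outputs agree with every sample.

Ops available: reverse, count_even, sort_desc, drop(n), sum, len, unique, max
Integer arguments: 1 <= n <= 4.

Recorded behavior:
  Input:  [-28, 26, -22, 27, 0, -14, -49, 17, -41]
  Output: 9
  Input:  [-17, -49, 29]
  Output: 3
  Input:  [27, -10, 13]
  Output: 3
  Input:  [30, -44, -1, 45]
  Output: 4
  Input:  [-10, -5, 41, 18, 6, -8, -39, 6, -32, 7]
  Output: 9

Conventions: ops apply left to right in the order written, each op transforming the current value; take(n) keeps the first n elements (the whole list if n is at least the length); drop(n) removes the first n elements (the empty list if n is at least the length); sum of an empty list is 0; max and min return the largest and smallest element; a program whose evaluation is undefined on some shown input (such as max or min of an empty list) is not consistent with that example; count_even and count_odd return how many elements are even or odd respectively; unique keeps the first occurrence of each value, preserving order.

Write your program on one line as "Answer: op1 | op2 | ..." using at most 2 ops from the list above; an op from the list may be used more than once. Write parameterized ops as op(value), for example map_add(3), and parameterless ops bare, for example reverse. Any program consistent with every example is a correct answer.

unique | len

Check, running the answer program on each example:
  [-28, 26, -22, 27, 0, -14, -49, 17, -41] -> [-28, 26, -22, 27, 0, -14, -49, 17, -41] -> 9
  [-17, -49, 29] -> [-17, -49, 29] -> 3
  [27, -10, 13] -> [27, -10, 13] -> 3
  [30, -44, -1, 45] -> [30, -44, -1, 45] -> 4
  [-10, -5, 41, 18, 6, -8, -39, 6, -32, 7] -> [-10, -5, 41, 18, 6, -8, -39, -32, 7] -> 9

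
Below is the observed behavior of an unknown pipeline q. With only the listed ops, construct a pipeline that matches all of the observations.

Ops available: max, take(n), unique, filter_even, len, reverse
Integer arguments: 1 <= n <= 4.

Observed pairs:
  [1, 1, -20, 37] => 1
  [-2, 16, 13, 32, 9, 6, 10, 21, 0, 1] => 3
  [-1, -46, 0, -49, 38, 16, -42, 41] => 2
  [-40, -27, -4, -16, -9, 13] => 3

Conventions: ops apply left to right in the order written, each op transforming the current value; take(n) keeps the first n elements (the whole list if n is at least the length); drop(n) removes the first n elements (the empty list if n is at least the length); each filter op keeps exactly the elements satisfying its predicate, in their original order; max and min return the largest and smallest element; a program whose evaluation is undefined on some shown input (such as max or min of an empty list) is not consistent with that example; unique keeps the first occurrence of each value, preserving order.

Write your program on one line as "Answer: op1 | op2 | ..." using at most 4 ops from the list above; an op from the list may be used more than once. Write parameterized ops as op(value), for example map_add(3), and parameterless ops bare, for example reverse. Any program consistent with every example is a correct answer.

unique | take(4) | filter_even | len

Check, running the answer program on each example:
  [1, 1, -20, 37] -> [1, -20, 37] -> [1, -20, 37] -> [-20] -> 1
  [-2, 16, 13, 32, 9, 6, 10, 21, 0, 1] -> [-2, 16, 13, 32, 9, 6, 10, 21, 0, 1] -> [-2, 16, 13, 32] -> [-2, 16, 32] -> 3
  [-1, -46, 0, -49, 38, 16, -42, 41] -> [-1, -46, 0, -49, 38, 16, -42, 41] -> [-1, -46, 0, -49] -> [-46, 0] -> 2
  [-40, -27, -4, -16, -9, 13] -> [-40, -27, -4, -16, -9, 13] -> [-40, -27, -4, -16] -> [-40, -4, -16] -> 3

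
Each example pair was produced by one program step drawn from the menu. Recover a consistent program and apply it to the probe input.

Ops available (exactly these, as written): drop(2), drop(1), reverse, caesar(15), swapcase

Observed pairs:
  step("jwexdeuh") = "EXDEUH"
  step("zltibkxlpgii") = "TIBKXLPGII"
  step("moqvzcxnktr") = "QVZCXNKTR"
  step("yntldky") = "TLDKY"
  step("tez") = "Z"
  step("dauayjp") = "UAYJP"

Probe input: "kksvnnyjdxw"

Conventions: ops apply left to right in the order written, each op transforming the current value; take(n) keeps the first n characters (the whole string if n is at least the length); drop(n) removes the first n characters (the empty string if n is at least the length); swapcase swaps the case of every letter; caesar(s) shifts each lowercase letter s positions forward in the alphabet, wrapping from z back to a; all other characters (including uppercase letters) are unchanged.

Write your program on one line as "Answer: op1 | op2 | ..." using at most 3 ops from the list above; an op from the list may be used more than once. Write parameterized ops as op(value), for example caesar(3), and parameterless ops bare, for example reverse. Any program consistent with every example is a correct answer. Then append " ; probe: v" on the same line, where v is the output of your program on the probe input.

drop(1) | drop(1) | swapcase ; probe: "SVNNYJDXW"

Check, running the answer program on each example:
  "jwexdeuh" -> "wexdeuh" -> "exdeuh" -> "EXDEUH"
  "zltibkxlpgii" -> "ltibkxlpgii" -> "tibkxlpgii" -> "TIBKXLPGII"
  "moqvzcxnktr" -> "oqvzcxnktr" -> "qvzcxnktr" -> "QVZCXNKTR"
  "yntldky" -> "ntldky" -> "tldky" -> "TLDKY"
  "tez" -> "ez" -> "z" -> "Z"
  "dauayjp" -> "auayjp" -> "uayjp" -> "UAYJP"
  probe: "kksvnnyjdxw" -> "ksvnnyjdxw" -> "svnnyjdxw" -> "SVNNYJDXW"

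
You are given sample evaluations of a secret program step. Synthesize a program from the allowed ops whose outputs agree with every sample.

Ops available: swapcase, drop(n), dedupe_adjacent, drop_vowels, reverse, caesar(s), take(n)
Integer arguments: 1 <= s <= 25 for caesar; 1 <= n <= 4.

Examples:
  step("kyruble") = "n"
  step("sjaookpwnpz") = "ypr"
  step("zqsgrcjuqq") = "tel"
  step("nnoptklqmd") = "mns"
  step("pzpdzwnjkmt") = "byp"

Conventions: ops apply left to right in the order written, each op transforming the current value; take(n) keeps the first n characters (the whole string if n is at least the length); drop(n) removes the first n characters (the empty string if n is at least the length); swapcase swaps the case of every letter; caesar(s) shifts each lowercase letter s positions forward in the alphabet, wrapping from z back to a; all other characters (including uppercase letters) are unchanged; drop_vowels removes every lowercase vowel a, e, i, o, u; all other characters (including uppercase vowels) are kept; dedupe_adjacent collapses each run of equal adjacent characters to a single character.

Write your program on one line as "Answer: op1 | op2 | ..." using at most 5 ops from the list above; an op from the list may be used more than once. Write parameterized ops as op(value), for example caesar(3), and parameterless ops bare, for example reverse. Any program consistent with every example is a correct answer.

drop_vowels | caesar(2) | drop(1) | drop(3) | take(3)

Check, running the answer program on each example:
  "kyruble" -> "kyrbl" -> "matdn" -> "atdn" -> "n" -> "n"
  "sjaookpwnpz" -> "sjkpwnpz" -> "ulmryprb" -> "lmryprb" -> "yprb" -> "ypr"
  "zqsgrcjuqq" -> "zqsgrcjqq" -> "bsuitelss" -> "suitelss" -> "telss" -> "tel"
  "nnoptklqmd" -> "nnptklqmd" -> "pprvmnsof" -> "prvmnsof" -> "mnsof" -> "mns"
  "pzpdzwnjkmt" -> "pzpdzwnjkmt" -> "rbrfbyplmov" -> "brfbyplmov" -> "byplmov" -> "byp"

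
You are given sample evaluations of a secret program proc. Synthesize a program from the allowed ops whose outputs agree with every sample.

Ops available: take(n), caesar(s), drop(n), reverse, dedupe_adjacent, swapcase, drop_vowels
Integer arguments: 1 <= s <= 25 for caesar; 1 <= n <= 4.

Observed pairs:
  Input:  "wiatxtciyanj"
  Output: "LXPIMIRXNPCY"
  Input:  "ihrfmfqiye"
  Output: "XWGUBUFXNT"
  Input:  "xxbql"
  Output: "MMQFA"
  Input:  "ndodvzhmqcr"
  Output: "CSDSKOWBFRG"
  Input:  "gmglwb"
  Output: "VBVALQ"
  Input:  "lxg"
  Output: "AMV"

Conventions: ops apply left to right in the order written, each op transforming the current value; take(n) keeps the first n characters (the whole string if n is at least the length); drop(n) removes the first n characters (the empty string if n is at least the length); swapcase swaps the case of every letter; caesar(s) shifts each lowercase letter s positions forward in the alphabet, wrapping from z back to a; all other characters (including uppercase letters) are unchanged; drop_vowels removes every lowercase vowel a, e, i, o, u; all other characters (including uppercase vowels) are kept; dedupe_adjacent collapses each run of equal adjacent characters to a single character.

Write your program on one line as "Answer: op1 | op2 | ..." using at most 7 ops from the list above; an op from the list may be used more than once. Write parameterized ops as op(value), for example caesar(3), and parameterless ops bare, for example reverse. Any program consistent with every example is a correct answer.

caesar(21) | reverse | caesar(1) | caesar(19) | swapcase | reverse

Check, running the answer program on each example:
  "wiatxtciyanj" -> "rdvosoxdtvie" -> "eivtdxosovdr" -> "fjwueyptpwes" -> "ycpnxrimipxl" -> "YCPNXRIMIPXL" -> "LXPIMIRXNPCY"
  "ihrfmfqiye" -> "dcmahaldtz" -> "ztdlahamcd" -> "auembibnde" -> "tnxfubugwx" -> "TNXFUBUGWX" -> "XWGUBUFXNT"
  "xxbql" -> "sswlg" -> "glwss" -> "hmxtt" -> "afqmm" -> "AFQMM" -> "MMQFA"
  "ndodvzhmqcr" -> "iyjyquchlxm" -> "mxlhcuqyjyi" -> "nymidvrzkzj" -> "grfbwoksdsc" -> "GRFBWOKSDSC" -> "CSDSKOWBFRG"
  "gmglwb" -> "bhbgrw" -> "wrgbhb" -> "xshcic" -> "qlavbv" -> "QLAVBV" -> "VBVALQ"
  "lxg" -> "gsb" -> "bsg" -> "cth" -> "vma" -> "VMA" -> "AMV"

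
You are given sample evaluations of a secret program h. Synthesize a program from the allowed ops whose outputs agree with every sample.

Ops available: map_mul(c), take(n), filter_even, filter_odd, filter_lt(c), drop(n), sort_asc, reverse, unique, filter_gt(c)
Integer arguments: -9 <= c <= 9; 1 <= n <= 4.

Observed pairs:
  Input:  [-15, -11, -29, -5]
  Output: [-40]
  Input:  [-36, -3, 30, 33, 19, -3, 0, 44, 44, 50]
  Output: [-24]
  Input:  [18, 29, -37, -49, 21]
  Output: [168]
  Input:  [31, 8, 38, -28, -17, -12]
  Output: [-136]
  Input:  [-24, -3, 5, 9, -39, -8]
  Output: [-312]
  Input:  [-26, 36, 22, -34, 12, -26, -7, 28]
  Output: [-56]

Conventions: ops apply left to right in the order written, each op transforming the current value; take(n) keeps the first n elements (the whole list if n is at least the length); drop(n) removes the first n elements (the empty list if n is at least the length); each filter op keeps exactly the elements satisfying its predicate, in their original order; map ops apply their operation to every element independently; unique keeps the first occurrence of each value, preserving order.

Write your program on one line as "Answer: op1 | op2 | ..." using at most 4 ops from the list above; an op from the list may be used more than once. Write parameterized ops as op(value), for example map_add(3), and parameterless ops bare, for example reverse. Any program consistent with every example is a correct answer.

reverse | filter_odd | map_mul(8) | take(1)

Check, running the answer program on each example:
  [-15, -11, -29, -5] -> [-5, -29, -11, -15] -> [-5, -29, -11, -15] -> [-40, -232, -88, -120] -> [-40]
  [-36, -3, 30, 33, 19, -3, 0, 44, 44, 50] -> [50, 44, 44, 0, -3, 19, 33, 30, -3, -36] -> [-3, 19, 33, -3] -> [-24, 152, 264, -24] -> [-24]
  [18, 29, -37, -49, 21] -> [21, -49, -37, 29, 18] -> [21, -49, -37, 29] -> [168, -392, -296, 232] -> [168]
  [31, 8, 38, -28, -17, -12] -> [-12, -17, -28, 38, 8, 31] -> [-17, 31] -> [-136, 248] -> [-136]
  [-24, -3, 5, 9, -39, -8] -> [-8, -39, 9, 5, -3, -24] -> [-39, 9, 5, -3] -> [-312, 72, 40, -24] -> [-312]
  [-26, 36, 22, -34, 12, -26, -7, 28] -> [28, -7, -26, 12, -34, 22, 36, -26] -> [-7] -> [-56] -> [-56]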